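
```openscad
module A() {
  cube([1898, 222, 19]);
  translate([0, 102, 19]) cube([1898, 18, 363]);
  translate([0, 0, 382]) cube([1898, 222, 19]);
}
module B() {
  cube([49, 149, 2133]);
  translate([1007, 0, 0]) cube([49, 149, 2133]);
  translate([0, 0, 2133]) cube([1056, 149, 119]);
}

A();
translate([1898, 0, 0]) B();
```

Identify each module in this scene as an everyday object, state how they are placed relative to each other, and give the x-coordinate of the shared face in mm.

The I-beam's +x face and the door frame's −x face are both at x = 1898 mm.

A is an I-beam. B is a door frame. The door frame is against the I-beam's +x side, with their −y faces flush. The x-coordinate of the shared face is 1898 mm.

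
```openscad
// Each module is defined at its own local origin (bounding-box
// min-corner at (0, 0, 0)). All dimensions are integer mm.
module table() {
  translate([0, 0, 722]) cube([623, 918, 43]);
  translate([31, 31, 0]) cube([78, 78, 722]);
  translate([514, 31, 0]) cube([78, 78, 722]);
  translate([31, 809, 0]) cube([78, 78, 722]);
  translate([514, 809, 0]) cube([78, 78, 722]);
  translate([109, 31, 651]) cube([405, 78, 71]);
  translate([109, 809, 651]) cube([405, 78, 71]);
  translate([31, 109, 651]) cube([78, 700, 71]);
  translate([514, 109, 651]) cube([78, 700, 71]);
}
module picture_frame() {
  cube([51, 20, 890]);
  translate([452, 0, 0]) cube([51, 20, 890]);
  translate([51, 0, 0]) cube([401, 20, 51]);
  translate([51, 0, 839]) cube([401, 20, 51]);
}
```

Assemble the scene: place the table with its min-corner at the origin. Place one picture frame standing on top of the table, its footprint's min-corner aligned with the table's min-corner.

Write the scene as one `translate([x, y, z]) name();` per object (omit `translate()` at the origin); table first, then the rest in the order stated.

table();
translate([0, 0, 765]) picture_frame();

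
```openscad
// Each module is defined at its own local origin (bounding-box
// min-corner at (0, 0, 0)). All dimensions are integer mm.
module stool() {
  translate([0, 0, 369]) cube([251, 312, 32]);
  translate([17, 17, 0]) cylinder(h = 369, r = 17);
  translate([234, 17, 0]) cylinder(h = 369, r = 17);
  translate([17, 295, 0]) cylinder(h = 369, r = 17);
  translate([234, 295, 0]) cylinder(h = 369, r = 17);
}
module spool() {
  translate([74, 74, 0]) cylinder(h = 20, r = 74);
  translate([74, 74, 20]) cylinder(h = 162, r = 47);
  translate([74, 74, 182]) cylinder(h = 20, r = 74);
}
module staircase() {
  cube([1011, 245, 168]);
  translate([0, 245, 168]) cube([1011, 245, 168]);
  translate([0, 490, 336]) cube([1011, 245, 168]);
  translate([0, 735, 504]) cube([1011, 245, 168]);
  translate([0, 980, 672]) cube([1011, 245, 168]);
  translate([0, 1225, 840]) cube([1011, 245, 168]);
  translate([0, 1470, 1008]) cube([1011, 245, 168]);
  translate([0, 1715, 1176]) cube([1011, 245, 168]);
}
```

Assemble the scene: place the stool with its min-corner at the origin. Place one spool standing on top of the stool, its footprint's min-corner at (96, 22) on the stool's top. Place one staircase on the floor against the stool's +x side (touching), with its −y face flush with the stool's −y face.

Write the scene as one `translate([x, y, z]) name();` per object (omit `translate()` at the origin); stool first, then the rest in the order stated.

stool();
translate([96, 22, 401]) spool();
translate([251, 0, 0]) staircase();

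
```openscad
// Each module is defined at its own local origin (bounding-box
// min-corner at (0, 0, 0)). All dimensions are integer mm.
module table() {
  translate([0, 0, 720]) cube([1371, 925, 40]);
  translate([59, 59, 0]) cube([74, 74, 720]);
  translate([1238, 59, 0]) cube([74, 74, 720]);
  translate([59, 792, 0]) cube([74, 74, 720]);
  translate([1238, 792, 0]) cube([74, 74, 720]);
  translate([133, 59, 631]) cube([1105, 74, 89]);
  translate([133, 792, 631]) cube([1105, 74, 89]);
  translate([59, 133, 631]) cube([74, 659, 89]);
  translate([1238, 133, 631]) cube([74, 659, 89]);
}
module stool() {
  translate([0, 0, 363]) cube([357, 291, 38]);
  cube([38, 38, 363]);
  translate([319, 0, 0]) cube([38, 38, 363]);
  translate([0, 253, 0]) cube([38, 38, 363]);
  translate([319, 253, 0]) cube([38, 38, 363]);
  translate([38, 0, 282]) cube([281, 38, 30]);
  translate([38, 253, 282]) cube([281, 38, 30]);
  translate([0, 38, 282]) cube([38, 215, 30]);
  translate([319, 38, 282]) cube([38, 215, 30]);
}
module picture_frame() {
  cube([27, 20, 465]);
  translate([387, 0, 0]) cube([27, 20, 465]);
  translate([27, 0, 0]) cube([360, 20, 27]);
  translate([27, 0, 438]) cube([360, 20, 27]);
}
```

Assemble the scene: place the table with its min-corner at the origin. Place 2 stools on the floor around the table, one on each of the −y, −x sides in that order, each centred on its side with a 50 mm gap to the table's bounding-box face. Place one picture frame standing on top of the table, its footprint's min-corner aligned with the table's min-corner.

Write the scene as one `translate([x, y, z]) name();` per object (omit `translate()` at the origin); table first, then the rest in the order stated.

table();
translate([507, -341, 0]) stool();
translate([-407, 317, 0]) stool();
translate([0, 0, 760]) picture_frame();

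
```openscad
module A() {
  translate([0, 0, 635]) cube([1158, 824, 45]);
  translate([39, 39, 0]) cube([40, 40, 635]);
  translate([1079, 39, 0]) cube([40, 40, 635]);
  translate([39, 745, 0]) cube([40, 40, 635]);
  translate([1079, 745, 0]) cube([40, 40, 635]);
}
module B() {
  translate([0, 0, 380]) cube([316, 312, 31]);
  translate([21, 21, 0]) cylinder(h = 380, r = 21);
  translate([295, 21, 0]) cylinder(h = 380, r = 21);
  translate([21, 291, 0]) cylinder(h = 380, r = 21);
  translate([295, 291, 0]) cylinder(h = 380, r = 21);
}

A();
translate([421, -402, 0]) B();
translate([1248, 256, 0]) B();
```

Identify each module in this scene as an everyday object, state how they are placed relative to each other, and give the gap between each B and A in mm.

Each stool's nearest face is 90 mm from the table's bounding box.

A is a table. B is a stool. Two stools sit around the table at the −y, +x sides. The gap between each stool and the table is 90 mm.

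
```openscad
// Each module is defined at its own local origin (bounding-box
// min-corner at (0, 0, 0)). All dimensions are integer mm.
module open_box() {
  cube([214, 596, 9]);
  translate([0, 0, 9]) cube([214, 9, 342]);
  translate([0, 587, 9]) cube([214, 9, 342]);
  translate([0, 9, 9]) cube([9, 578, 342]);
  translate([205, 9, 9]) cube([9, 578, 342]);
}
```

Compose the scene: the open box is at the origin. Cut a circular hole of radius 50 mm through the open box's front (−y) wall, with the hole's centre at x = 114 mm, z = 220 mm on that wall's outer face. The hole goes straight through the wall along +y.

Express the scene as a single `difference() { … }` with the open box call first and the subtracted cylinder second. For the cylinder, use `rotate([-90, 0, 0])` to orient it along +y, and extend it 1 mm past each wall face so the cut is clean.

difference() {
  open_box();
  translate([114, -1, 220]) rotate([-90, 0, 0]) cylinder(h = 11, r = 50);
}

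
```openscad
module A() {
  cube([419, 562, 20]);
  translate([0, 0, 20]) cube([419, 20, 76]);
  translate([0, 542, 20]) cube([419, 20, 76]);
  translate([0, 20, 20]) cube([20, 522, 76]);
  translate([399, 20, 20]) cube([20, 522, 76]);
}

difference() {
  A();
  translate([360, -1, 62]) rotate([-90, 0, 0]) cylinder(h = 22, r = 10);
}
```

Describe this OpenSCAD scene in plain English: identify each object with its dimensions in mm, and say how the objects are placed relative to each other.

A is an open-topped rectangular box: outside dimensions 419×562×96 mm, with a uniform wall and base thickness of 20 mm. The base is a full 419×562 slab on the floor; four walls sit on top of the base. The front and back walls (the −y and +y sides) span the full width; the two side walls fit between them.

The open box has a circular hole of radius 10 mm through its front wall, centred at (x = 360, z = 62).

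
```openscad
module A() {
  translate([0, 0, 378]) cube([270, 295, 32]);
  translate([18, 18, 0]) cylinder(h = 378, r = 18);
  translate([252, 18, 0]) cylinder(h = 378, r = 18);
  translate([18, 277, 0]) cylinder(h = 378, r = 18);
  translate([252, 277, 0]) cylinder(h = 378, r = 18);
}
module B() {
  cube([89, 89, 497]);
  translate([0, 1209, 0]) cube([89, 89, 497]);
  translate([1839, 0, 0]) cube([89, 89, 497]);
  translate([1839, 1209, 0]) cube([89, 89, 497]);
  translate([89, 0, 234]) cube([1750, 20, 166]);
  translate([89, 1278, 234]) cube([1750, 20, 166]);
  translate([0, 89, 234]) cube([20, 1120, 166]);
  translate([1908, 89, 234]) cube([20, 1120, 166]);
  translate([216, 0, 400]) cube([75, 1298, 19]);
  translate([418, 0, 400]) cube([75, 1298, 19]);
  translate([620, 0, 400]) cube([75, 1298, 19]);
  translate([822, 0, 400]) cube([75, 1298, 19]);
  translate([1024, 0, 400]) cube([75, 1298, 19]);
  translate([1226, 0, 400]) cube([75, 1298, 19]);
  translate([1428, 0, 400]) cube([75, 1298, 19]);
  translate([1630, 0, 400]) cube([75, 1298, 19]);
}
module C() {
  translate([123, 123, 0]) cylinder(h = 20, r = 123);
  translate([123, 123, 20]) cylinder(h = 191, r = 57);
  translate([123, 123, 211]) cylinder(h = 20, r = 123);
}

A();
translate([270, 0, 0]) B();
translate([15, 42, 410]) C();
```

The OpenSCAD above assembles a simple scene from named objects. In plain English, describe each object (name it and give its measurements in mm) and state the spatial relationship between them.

A is a four-legged stool. The seat is 270×295 mm, 32 mm thick, top at z = 410 mm. It stands on four round legs, each 36 mm in diameter, from z = 0 to the seat underside, each leg's axis is inset half a diameter from the nearest pair of seat edges (so the leg's bounding box is flush with the corner).

B is a bed frame 1928 mm long (x) by 1298 mm wide (y). Four 89×89 mm corner posts, 497 mm tall, at the corners of the footprint. Four rails of 20 mm thickness and 166 mm height run between adjacent posts with their undersides at z = 234 mm, their outer faces flush with the outside of the frame (the two x-running rails run between the posts' inner faces; the two y-running rails run between the posts' inner faces). 8 slats, each 75 mm wide (x) and 19 mm thick, lie across the top of the two x-running rails, running the full 1298 mm width of the frame in y; the slats are evenly spaced along x between the inner faces of the end posts with equal gaps (rounded down to the nearest mm) at the −x end and between each pair — any rounding remainder accumulates at the +x end.

C is a spool: two coaxial disc flanges of radius 123 mm and thickness 20 mm, joined by a core cylinder of radius 57 mm and height 191 mm. The lower flange rests on z = 0 and the three cylinders share a vertical axis.

The bed frame is against the stool's +x side, with their −y faces flush. The spool is on top of the stool.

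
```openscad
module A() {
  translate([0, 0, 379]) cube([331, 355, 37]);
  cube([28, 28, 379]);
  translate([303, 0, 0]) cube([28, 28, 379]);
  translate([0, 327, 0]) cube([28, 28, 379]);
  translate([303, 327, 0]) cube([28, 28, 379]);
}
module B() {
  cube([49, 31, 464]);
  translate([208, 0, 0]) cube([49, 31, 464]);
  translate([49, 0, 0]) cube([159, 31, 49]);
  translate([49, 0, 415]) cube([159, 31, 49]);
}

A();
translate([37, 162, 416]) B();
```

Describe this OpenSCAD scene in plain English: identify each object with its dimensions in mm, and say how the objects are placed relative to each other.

A is a four-legged stool. The seat is a 331×355×37 mm slab whose top surface is at z = 416 mm; four square legs, each 28×28 mm in cross-section, run from the floor (z = 0) to the underside of the seat, each flush with a corner of the seat.

B is a rectangular picture frame lying in the x–z plane (depth along y). The opening is 159 mm wide (x) by 366 mm tall (z), surrounded by a border 49 mm wide on all four sides. The frame is 31 mm deep and is made of two full-height vertical stiles with two horizontal rails fitted between them.

The picture frame is on top of the stool, centred.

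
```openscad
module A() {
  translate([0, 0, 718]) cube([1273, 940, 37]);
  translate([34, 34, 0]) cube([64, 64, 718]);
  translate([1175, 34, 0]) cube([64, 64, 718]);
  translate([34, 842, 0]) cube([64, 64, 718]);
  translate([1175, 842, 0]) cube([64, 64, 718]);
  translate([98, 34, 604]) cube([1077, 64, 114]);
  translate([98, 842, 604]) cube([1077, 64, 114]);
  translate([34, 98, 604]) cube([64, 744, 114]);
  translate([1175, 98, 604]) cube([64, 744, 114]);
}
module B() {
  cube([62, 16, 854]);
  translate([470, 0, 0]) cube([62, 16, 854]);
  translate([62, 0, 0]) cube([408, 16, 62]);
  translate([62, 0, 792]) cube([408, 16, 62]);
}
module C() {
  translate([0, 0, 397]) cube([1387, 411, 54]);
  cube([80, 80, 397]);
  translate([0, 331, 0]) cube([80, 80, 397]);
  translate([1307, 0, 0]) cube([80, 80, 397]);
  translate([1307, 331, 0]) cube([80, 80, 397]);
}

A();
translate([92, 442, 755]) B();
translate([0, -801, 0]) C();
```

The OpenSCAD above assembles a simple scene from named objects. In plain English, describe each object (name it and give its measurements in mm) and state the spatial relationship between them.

A is a table with a 1273×940 mm rectangular top, 37 mm thick, top surface at z = 755 mm, supported by four 64×64 mm square legs, each inset 34 mm from the nearest pair of top edges, running from the floor. Four apron rails, 64 mm thick and 114 mm tall, run between adjacent legs with their top edges flush with the underside of the top and their outer faces flush with the legs' outer faces.

B is a rectangular picture frame lying in the x–z plane (depth along y). The opening is 408 mm wide (x) by 730 mm tall (z), surrounded by a border 62 mm wide on all four sides. The frame is 16 mm deep and is made of two full-height vertical stiles with two horizontal rails fitted between them.

C is a bench: a 1387×411 mm seat slab, 54 mm thick, top at z = 451 mm, on four 80×80 mm square legs flush with the seat corners and standing on z = 0.

The picture frame is on top of the table. The bench is on the floor beside the table on its −y side.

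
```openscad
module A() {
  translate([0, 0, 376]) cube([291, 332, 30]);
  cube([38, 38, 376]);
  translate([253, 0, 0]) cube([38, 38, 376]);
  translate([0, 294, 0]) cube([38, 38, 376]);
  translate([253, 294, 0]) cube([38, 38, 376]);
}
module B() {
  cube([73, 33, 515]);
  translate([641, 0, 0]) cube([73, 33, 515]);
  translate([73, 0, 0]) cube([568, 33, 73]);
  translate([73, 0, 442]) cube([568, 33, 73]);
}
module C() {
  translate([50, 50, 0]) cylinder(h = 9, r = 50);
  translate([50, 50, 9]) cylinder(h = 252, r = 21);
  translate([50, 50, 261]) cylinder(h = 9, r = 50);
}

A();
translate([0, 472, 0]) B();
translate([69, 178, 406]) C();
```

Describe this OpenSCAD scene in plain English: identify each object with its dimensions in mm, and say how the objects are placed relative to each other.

A is a four-legged stool. The seat is a 291×332×30 mm slab whose top surface is at z = 406 mm; four square legs, each 38×38 mm in cross-section, run from the floor (z = 0) to the underside of the seat, each flush with a corner of the seat.

B is a picture frame with a 568×369 mm rectangular opening (x by z) and a uniform 73 mm border on every side. Frame depth is 33 mm along y. It is built from two vertical stiles running the full outside height and two horizontal rails spanning the gap between the stiles.

C is a spool: two coaxial disc flanges of radius 50 mm and thickness 9 mm, joined by a core cylinder of radius 21 mm and height 252 mm. The lower flange rests on z = 0 and the three cylinders share a vertical axis.

The picture frame is on the floor beside the stool on its +y side. The spool is on top of the stool.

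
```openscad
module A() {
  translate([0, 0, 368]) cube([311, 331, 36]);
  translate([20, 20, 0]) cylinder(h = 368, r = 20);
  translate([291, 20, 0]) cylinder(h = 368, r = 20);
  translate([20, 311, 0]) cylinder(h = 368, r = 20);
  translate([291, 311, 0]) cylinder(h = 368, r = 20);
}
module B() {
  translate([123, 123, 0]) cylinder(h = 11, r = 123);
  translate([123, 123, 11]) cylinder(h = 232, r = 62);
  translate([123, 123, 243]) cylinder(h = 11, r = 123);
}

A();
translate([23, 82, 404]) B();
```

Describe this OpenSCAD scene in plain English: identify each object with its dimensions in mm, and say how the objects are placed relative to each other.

A is a four-legged stool. The seat is 311×331 mm, 36 mm thick, top at z = 404 mm. It stands on four round legs, each 40 mm in diameter, from z = 0 to the seat underside, each leg's axis is inset half a diameter from the nearest pair of seat edges (so the leg's bounding box is flush with the corner).

B is a spool: two coaxial disc flanges of radius 123 mm and thickness 11 mm, joined by a core cylinder of radius 62 mm and height 232 mm. The lower flange rests on z = 0 and the three cylinders share a vertical axis.

The spool is on top of the stool.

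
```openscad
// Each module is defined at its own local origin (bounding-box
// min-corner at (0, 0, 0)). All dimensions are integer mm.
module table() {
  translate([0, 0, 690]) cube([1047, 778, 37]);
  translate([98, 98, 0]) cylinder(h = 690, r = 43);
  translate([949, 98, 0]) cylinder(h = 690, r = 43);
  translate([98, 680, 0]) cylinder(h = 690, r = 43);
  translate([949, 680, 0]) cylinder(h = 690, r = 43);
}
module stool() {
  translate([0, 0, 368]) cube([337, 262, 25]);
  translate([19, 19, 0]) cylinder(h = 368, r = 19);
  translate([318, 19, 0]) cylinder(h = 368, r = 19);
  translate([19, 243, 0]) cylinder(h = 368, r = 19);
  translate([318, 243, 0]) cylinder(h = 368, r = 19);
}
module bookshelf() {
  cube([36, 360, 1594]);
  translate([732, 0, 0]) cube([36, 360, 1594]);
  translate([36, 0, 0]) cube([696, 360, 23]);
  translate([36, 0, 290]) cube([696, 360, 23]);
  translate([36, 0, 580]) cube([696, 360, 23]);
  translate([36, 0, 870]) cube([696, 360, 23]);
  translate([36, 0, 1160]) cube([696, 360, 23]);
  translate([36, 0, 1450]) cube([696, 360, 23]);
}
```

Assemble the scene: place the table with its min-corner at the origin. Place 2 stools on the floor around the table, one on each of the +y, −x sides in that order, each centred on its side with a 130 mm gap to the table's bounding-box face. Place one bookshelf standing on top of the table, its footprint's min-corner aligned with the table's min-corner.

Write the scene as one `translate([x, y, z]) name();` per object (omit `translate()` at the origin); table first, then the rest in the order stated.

table();
translate([355, 908, 0]) stool();
translate([-467, 258, 0]) stool();
translate([0, 0, 727]) bookshelf();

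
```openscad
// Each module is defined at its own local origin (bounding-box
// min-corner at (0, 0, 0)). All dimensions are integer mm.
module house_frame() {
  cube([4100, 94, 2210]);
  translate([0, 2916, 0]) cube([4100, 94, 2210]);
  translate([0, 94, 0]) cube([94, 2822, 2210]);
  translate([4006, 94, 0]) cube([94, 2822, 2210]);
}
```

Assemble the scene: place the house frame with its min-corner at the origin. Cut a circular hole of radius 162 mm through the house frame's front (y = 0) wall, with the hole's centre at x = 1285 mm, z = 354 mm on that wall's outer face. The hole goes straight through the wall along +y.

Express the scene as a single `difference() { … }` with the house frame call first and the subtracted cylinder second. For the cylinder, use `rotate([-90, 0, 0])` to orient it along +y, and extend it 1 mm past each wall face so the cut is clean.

difference() {
  house_frame();
  translate([1285, -1, 354]) rotate([-90, 0, 0]) cylinder(h = 96, r = 162);
}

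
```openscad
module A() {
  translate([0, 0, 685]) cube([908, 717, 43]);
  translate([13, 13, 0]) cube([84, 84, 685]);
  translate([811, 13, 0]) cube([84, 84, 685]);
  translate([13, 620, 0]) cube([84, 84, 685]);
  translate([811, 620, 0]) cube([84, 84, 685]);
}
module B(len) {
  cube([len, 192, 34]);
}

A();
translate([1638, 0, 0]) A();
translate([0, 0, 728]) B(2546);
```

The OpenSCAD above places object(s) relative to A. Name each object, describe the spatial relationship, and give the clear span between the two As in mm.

Second table starts at x = 1638; first ends at x = 908; clear span = 1638 − 908 = 730 mm.

A is a table. B is a beam. A beam spans the tops of two tables. The clear span between the two tables is 730 mm.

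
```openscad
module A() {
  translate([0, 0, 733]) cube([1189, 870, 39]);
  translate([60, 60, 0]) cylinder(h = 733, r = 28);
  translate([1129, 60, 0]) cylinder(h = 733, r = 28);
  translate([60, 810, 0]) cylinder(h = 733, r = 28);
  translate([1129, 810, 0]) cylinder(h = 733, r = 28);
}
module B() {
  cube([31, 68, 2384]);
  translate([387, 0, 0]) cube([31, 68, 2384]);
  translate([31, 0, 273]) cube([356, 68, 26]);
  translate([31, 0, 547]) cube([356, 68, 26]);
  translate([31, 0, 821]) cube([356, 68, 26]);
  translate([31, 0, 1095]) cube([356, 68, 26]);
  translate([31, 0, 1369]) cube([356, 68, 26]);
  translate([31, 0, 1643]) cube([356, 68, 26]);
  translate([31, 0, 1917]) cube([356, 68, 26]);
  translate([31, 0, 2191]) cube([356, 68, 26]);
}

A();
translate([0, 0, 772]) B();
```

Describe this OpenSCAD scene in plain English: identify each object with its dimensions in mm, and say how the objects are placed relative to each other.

A is a table with a 1189×870 mm rectangular top, 39 mm thick, top surface at z = 772 mm, supported by four round legs of 56 mm diameter, each leg's bounding box inset 32 mm from the nearest pair of top edges, running from the floor.

B is a straight ladder. Two 31×68 mm vertical rails, 2384 mm tall, stand 418 mm apart (outside-to-outside) with their front faces coplanar on the −y side. 8 rungs, each 68 mm deep and 26 mm tall, span between the inner faces of the rails, front faces flush with the rails. The lowest rung's underside is at z = 273 mm and rungs are spaced 274 mm apart (underside to underside).

The ladder is on top of the table.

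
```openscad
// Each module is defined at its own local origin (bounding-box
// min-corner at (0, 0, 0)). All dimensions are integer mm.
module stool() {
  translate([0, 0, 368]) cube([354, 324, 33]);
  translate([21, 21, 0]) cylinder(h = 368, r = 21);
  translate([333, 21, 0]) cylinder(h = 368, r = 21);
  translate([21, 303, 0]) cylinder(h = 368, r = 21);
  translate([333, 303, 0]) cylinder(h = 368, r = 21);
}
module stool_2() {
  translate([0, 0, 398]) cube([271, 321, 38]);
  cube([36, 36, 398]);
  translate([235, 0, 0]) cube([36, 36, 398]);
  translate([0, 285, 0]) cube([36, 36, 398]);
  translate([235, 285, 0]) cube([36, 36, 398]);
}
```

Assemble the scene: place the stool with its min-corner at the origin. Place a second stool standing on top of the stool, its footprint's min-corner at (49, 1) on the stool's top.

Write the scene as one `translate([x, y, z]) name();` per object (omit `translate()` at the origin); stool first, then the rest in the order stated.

stool();
translate([49, 1, 401]) stool_2();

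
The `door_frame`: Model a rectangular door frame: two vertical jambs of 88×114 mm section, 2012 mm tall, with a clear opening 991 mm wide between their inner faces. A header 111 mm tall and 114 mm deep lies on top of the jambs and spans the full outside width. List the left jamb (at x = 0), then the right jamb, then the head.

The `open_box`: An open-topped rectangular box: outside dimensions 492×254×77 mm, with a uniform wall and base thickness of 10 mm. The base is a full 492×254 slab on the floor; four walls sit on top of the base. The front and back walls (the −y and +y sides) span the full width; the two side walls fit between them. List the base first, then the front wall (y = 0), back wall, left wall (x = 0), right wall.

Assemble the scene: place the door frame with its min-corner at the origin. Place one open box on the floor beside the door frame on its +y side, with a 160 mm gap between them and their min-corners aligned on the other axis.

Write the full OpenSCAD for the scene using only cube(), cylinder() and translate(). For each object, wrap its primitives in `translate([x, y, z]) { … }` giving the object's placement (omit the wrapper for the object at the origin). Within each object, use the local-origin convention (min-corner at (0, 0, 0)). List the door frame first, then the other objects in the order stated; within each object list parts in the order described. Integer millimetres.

cube([88, 114, 2012]);
translate([1079, 0, 0]) cube([88, 114, 2012]);
translate([0, 0, 2012]) cube([1167, 114, 111]);
translate([0, 274, 0]) {
  cube([492, 254, 10]);
  translate([0, 0, 10]) cube([492, 10, 67]);
  translate([0, 244, 10]) cube([492, 10, 67]);
  translate([0, 10, 10]) cube([10, 234, 67]);
  translate([482, 10, 10]) cube([10, 234, 67]);
}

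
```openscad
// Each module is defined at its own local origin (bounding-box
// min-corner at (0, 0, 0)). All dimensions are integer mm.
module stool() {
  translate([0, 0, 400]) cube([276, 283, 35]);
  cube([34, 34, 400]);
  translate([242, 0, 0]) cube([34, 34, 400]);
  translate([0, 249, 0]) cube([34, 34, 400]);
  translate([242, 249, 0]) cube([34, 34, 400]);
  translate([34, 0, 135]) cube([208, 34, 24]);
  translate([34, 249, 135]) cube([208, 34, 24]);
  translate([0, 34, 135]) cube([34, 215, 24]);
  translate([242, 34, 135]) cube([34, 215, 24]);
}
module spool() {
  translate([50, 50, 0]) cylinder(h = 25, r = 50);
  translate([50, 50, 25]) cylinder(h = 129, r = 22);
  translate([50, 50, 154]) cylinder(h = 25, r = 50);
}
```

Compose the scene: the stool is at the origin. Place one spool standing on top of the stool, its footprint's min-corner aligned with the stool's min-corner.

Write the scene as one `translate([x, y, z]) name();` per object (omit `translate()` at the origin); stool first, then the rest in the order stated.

stool();
translate([0, 0, 435]) spool();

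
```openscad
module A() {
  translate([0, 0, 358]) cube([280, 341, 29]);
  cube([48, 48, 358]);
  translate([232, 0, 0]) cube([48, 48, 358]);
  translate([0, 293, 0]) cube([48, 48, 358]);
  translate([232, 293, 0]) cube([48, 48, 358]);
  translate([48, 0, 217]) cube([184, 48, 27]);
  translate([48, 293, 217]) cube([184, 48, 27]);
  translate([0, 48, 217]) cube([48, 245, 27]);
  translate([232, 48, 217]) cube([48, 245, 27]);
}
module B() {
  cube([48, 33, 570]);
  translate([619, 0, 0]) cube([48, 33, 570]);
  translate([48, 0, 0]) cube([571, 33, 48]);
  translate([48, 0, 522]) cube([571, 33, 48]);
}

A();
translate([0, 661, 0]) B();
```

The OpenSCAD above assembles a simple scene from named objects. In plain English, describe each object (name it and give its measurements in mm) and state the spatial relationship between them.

A is a four-legged stool. The seat is a 280×341×29 mm slab whose top surface is at z = 387 mm; four square legs, each 48×48 mm in cross-section, run from the floor (z = 0) to the underside of the seat, each flush with a corner of the seat. Four stretchers, 48 mm wide and 27 mm tall, connect adjacent legs with their undersides at z = 217 mm, each running between the inner faces of the legs it joins and aligned with the legs' outer faces on the other axis.

B is a rectangular picture frame lying in the x–z plane (depth along y). The opening is 571 mm wide (x) by 474 mm tall (z), surrounded by a border 48 mm wide on all four sides. The frame is 33 mm deep and is made of two full-height vertical stiles with two horizontal rails fitted between them.

The picture frame is on the floor beside the stool on its +y side.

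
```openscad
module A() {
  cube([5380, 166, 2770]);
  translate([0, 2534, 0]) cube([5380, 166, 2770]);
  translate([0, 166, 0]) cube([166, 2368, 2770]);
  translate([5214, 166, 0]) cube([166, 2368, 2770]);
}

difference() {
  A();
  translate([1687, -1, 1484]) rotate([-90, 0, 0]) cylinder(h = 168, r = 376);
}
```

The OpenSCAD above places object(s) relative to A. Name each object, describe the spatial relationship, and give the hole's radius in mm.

The subtracted cylinder has r = 376 mm.

A is a house frame. The house frame has a circular hole through its front wall. The hole's radius is 376 mm.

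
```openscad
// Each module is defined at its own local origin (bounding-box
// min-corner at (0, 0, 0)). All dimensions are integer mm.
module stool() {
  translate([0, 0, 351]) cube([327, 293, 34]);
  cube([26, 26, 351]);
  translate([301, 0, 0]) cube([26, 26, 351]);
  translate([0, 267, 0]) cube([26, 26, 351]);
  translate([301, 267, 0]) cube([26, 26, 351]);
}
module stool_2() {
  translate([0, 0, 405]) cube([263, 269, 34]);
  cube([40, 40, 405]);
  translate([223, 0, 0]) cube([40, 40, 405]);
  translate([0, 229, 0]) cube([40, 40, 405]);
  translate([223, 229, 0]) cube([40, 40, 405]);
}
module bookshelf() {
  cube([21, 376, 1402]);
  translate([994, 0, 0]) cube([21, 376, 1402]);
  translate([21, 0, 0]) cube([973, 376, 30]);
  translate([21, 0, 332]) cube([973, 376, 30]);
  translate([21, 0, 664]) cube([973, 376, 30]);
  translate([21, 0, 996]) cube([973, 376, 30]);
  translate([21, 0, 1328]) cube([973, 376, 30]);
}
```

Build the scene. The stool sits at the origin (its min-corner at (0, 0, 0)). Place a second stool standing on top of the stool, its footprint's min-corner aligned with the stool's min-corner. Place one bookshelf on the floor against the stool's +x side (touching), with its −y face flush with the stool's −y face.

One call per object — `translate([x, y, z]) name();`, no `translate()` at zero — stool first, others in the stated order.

stool();
translate([0, 0, 385]) stool_2();
translate([327, 0, 0]) bookshelf();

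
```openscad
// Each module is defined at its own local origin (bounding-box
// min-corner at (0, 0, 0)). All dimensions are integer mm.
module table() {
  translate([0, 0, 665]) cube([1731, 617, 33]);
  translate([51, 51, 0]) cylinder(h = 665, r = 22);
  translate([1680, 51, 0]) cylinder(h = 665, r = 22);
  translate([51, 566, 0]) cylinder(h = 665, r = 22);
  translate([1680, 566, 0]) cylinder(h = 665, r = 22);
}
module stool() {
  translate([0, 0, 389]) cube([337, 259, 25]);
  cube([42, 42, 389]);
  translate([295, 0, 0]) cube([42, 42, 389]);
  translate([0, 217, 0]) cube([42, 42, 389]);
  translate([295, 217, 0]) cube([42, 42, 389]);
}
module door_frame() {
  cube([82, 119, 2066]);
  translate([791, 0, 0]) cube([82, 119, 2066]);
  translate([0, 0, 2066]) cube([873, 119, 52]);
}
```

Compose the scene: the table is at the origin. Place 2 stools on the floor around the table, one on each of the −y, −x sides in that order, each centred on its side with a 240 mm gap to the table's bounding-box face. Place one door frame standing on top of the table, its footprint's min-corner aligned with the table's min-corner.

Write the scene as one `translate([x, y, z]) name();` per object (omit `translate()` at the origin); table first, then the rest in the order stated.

table();
translate([697, -499, 0]) stool();
translate([-577, 179, 0]) stool();
translate([0, 0, 698]) door_frame();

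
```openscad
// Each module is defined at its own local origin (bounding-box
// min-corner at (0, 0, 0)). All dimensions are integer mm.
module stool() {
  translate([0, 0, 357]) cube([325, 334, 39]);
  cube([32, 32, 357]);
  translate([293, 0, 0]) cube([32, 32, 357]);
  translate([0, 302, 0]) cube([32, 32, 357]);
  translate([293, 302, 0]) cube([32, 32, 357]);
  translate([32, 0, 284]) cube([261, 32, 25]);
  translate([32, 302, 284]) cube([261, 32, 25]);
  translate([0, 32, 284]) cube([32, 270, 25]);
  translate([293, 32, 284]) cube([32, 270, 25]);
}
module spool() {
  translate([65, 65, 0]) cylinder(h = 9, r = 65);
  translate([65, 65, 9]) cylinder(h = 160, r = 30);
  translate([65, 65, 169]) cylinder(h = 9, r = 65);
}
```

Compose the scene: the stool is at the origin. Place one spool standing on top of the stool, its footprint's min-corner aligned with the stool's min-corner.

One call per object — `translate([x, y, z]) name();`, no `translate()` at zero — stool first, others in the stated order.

stool();
translate([0, 0, 396]) spool();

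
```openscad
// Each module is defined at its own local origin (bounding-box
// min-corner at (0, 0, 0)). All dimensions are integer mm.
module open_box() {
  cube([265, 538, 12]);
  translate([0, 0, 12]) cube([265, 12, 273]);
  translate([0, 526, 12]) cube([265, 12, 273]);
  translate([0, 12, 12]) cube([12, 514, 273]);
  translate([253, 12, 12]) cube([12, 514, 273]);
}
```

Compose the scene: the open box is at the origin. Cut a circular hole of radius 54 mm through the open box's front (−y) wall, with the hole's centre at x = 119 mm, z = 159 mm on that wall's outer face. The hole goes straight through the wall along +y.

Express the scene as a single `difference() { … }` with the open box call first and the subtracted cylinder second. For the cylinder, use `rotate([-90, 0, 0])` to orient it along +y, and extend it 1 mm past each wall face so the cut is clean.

difference() {
  open_box();
  translate([119, -1, 159]) rotate([-90, 0, 0]) cylinder(h = 14, r = 54);
}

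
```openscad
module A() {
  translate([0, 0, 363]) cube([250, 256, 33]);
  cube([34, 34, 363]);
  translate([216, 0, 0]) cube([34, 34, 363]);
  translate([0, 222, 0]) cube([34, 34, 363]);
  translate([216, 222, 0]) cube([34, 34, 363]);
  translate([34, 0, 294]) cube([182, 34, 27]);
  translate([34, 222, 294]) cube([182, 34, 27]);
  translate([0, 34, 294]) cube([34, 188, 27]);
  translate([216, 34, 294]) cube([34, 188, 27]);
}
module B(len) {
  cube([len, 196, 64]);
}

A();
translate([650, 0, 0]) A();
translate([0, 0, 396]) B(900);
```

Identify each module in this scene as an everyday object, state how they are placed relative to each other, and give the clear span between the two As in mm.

A is a stool. B is a beam. A beam spans the tops of two stools. The clear span between the two stools is 400 mm.

Second stool starts at x = 650; first ends at x = 250; clear span = 650 − 250 = 400 mm.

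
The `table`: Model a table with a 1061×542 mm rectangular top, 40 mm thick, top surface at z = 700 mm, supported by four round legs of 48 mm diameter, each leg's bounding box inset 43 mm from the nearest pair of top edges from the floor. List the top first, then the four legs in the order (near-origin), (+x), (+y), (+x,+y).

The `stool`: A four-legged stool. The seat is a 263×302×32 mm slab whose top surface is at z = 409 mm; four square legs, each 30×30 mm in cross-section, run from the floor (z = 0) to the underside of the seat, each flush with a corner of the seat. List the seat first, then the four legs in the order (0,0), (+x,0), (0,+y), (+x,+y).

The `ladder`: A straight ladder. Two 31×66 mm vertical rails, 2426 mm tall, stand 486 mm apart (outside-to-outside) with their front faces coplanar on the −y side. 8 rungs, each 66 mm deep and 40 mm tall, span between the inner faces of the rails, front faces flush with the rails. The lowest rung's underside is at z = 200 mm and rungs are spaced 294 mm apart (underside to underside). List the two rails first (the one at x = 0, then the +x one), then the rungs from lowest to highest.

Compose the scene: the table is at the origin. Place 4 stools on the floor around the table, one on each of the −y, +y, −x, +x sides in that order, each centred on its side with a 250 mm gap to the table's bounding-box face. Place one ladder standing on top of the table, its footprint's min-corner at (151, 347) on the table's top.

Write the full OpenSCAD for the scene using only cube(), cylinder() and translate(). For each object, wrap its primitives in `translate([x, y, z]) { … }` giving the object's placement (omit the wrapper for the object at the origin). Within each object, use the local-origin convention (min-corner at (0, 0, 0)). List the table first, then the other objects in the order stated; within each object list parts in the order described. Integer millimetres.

translate([0, 0, 660]) cube([1061, 542, 40]);
translate([67, 67, 0]) cylinder(h = 660, r = 24);
translate([994, 67, 0]) cylinder(h = 660, r = 24);
translate([67, 475, 0]) cylinder(h = 660, r = 24);
translate([994, 475, 0]) cylinder(h = 660, r = 24);
translate([399, -552, 0]) {
  translate([0, 0, 377]) cube([263, 302, 32]);
  cube([30, 30, 377]);
  translate([233, 0, 0]) cube([30, 30, 377]);
  translate([0, 272, 0]) cube([30, 30, 377]);
  translate([233, 272, 0]) cube([30, 30, 377]);
}
translate([399, 792, 0]) {
  translate([0, 0, 377]) cube([263, 302, 32]);
  cube([30, 30, 377]);
  translate([233, 0, 0]) cube([30, 30, 377]);
  translate([0, 272, 0]) cube([30, 30, 377]);
  translate([233, 272, 0]) cube([30, 30, 377]);
}
translate([-513, 120, 0]) {
  translate([0, 0, 377]) cube([263, 302, 32]);
  cube([30, 30, 377]);
  translate([233, 0, 0]) cube([30, 30, 377]);
  translate([0, 272, 0]) cube([30, 30, 377]);
  translate([233, 272, 0]) cube([30, 30, 377]);
}
translate([1311, 120, 0]) {
  translate([0, 0, 377]) cube([263, 302, 32]);
  cube([30, 30, 377]);
  translate([233, 0, 0]) cube([30, 30, 377]);
  translate([0, 272, 0]) cube([30, 30, 377]);
  translate([233, 272, 0]) cube([30, 30, 377]);
}
translate([151, 347, 700]) {
  cube([31, 66, 2426]);
  translate([455, 0, 0]) cube([31, 66, 2426]);
  translate([31, 0, 200]) cube([424, 66, 40]);
  translate([31, 0, 494]) cube([424, 66, 40]);
  translate([31, 0, 788]) cube([424, 66, 40]);
  translate([31, 0, 1082]) cube([424, 66, 40]);
  translate([31, 0, 1376]) cube([424, 66, 40]);
  translate([31, 0, 1670]) cube([424, 66, 40]);
  translate([31, 0, 1964]) cube([424, 66, 40]);
  translate([31, 0, 2258]) cube([424, 66, 40]);
}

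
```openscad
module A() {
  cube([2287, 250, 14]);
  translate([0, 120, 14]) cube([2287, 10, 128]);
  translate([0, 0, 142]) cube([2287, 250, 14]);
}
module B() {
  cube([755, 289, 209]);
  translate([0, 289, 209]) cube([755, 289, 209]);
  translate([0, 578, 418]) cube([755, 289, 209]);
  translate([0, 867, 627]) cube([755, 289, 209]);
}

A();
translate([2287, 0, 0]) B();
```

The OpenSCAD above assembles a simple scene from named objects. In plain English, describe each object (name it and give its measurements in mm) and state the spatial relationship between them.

A is an I-beam lying along x, 2287 mm long. Overall section height 156 mm. Two flanges 250 mm wide (y) and 14 mm thick, one on the floor and one at the top; a web 10 mm thick runs between them, centred on the flange width.

B is a run of 4 identical solid stair steps. Each tread is 755×289 mm and each step block is 209 mm high. Step 1 rests on the floor; step k is offset from step 1 by (k−1)×289 mm in y and (k−1)×209 mm in z.

The staircase is against the I-beam's +x side, with their −y faces flush.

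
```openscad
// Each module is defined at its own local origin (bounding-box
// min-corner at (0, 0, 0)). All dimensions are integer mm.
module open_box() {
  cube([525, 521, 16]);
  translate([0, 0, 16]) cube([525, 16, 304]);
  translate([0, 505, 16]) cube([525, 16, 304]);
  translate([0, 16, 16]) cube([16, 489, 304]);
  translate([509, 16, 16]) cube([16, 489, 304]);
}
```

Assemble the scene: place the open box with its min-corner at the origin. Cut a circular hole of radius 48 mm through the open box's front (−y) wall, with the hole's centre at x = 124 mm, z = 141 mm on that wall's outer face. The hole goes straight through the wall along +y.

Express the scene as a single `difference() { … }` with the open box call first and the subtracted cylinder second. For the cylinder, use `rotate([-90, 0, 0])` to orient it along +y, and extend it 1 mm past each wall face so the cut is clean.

difference() {
  open_box();
  translate([124, -1, 141]) rotate([-90, 0, 0]) cylinder(h = 18, r = 48);
}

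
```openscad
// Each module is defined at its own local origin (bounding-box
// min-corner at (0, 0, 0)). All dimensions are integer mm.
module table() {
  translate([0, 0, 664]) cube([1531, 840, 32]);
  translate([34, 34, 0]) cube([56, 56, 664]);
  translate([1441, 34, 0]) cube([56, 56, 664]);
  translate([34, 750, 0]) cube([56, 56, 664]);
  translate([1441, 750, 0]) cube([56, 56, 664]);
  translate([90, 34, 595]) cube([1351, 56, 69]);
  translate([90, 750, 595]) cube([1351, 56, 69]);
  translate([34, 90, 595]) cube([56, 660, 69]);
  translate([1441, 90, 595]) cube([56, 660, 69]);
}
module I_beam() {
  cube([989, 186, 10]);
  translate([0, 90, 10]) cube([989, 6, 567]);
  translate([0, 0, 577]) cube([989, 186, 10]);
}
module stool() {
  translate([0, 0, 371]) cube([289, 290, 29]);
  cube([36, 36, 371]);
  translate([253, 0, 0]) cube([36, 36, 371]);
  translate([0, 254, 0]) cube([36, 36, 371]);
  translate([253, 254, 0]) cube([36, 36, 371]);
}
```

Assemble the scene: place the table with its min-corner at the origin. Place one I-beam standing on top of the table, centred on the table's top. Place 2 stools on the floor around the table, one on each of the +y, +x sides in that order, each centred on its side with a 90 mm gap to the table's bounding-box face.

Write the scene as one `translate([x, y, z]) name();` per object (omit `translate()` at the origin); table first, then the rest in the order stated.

table();
translate([271, 327, 696]) I_beam();
translate([621, 930, 0]) stool();
translate([1621, 275, 0]) stool();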